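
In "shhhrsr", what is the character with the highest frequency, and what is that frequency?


Input: 'shhhrsr'
Operation: tally each character
Counts: 'h':3, 'r':2, 's':2
Maximum: 'h' appears 3 times


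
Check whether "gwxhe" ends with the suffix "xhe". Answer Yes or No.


Input string: 'gwxhe'
Suffix to check: 'xhe'
Last 3 characters of input: 'xhe'
Match: True
Result: Yes


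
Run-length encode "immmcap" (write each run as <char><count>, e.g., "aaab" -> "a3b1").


Input: 'immmcap'
Operation: identify consecutive runs
Runs: 'i' -> i1, 'mmm' -> m3, 'c' -> c1, 'a' -> a1, 'p' -> p1
Encoded: i1m3c1a1p1


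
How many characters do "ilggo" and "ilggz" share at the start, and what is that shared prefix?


String 1: 'ilggo'
String 2: 'ilggz'
Compare position by position:
pos 0: 'i' vs 'i' match
pos 1: 'l' vs 'l' match
pos 2: 'g' vs 'g' match
pos 3: 'g' vs 'g' match
pos 4: 'o' vs 'z' differ -> stop
Longest common prefix: "ilgg" (length 4)


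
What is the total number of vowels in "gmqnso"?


Input string: 'gmqnso'
Operation: count vowels (a, e, i, o, u)
Scan: s[0]='g', s[1]='m', s[2]='q', s[3]='n', s[4]='s', s[5]='o' (vowel)
Vowels found: 1
Result: 1


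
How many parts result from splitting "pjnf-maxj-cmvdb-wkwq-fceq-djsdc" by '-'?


Input string: 'pjnf-maxj-cmvdb-wkwq-fceq-djsdc'
Delimiter: '-'
Split result: 'pjnf', 'maxj', 'cmvdb', 'wkwq', 'fceq', 'djsdc'
Number of parts: 6


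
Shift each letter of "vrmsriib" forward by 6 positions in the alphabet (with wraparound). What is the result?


Input: 'vrmsriib', shift = 6
Operation: for each letter, (position + 6) mod 26
Mapping: 'v'(21+6=27, 27 mod 26=1)->'b', 'r'(17+6=23)->'x', 'm'(12+6=18)->'s', 's'(18+6=24)->'y', 'r'(17+6=23)->'x', 'i'(8+6=14)->'o', 'i'(8+6=14)->'o', 'b'(1+6=7)->'h'
Result: bxsyxooh


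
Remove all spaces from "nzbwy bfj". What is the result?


Input string: 'nzbwy bfj'
Operation: remove all spaces
Words: 'nzbwy', 'bfj'
Join without spaces: nzbwybfj


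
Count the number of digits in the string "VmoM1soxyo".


Input string: 'VmoM1soxyo'
Operation: count digit characters (0-9)
Scan: 'V', 'm', 'o', 'M', '1'(digit), 's', 'o', 'x', 'y', 'o'
Digits found: 1
Result: 1


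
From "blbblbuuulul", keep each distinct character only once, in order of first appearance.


Input: 'blbblbuuulul'
Operation: keep first occurrence of each character
Scan: s[0]='b' new -> keep; s[1]='l' new -> keep; s[2]='b' seen -> skip; s[3]='b' seen -> skip; s[4]='l' seen -> skip; s[5]='b' seen -> skip; s[6]='u' new -> keep; s[7]='u' seen -> skip; s[8]='u' seen -> skip; s[9]='l' seen -> skip; s[10]='u' seen -> skip; s[11]='l' seen -> skip
Result: blu


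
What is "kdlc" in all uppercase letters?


Input string: 'kdlc'
Operation: convert each letter to uppercase
Mapping: 'k'->'K', 'd'->'D', 'l'->'L', 'c'->'C'
Result: KDLC


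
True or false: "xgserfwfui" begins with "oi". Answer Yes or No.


Input string: 'xgserfwfui'
Prefix to check: 'oi'
First 2 characters of input: 'xg'
Match: False
Result: No


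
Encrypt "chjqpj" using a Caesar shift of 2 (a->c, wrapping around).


Input: 'chjqpj', shift = 2
Operation: for each letter, (position + 2) mod 26
Mapping: 'c'(2+2=4)->'e', 'h'(7+2=9)->'j', 'j'(9+2=11)->'l', 'q'(16+2=18)->'s', 'p'(15+2=17)->'r', 'j'(9+2=11)->'l'
Result: ejlsrl


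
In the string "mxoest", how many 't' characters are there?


Input string: 'mxoest'
Target character: 't'
Scan each position: s[5]='t'
Matches found at indices: 5
Total: 1


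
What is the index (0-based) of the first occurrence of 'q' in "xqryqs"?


Input string: 'xqryqs'
Target: 'q'
Scanning left to right: s[0]='x', s[1]='q'
First match at index: 1


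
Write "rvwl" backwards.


Input string: 'rvwl'
Operation: reverse character order
Original order: 'r' -> 'v' -> 'w' -> 'l'
Reversed order: 'l' -> 'w' -> 'v' -> 'r'
Result: lwvr


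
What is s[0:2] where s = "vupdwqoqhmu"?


Input string: 'vupdwqoqhmu'
Operation: slice [0:2]
Extract characters: s[0]='v', s[1]='u'
Result: vu


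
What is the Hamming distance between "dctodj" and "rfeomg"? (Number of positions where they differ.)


String 1: 'dctodj'
String 2: 'rfeomg'
Compare each position: pos 0: 'd'!='r', pos 1: 'c'!='f', pos 2: 't'!='e', pos 3: 'o'=='o', pos 4: 'd'!='m', pos 5: 'j'!='g'
Differing positions: 5
Hamming distance: 5


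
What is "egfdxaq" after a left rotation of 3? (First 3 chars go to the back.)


Input: 'egfdxaq', shift = 3
Operation: split at index 3 and swap parts
Front part s[0:3] = 'egf'
Back part s[3:] = 'dxaq'
Rotated = back + front = 'dxaq' + 'egf'
Result: dxaqegf


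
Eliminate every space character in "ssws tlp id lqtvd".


Input string: 'ssws tlp id lqtvd'
Operation: remove all spaces
Words: 'ssws', 'tlp', 'id', 'lqtvd'
Join without spaces: sswstlpidlqtvd


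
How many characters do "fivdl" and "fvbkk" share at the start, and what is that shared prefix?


String 1: 'fivdl'
String 2: 'fvbkk'
Compare position by position:
pos 0: 'f' vs 'f' match
pos 1: 'i' vs 'v' differ -> stop
Longest common prefix: "f" (length 1)


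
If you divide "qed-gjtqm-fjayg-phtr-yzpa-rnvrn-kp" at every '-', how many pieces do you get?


Input string: 'qed-gjtqm-fjayg-phtr-yzpa-rnvrn-kp'
Delimiter: '-'
Split result: 'qed', 'gjtqm', 'fjayg', 'phtr', 'yzpa', 'rnvrn', 'kp'
Number of parts: 7


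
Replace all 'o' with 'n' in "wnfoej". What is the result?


Input string: 'wnfoej'
Operation: replace 'o' with 'n'
Positions of 'o': 3
After replacement: wnfnej


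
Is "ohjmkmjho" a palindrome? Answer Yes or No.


Input string: 'ohjmkmjho'
Reversed: 'ohjmkmjho'
Compare pairs: s[0]='o' vs s[8]='o' (match), s[1]='h' vs s[7]='h' (match), s[2]='j' vs s[6]='j' (match), s[3]='m' vs s[5]='m' (match)
Palindrome: Yes


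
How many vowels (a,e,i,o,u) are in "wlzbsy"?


Input string: 'wlzbsy'
Operation: count vowels (a, e, i, o, u)
Scan: s[0]='w', s[1]='l', s[2]='z', s[3]='b', s[4]='s', s[5]='y'
Vowels found: 0
Result: 0


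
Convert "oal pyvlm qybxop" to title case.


Input string: 'oal pyvlm qybxop'
Operation: capitalize first letter of each word
Word transformations: 'oal'->'Oal', 'pyvlm'->'Pyvlm', 'qybxop'->'Qybxop'
Result: Oal Pyvlm Qybxop


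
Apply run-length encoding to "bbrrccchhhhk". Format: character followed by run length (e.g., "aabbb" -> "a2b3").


Input: 'bbrrccchhhhk'
Operation: identify consecutive runs
Runs: 'bb' -> b2, 'rr' -> r2, 'ccc' -> c3, 'hhhh' -> h4, 'k' -> k1
Encoded: b2r2c3h4k1


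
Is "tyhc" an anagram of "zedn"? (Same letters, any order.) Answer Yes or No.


String 1: 'zedn' -> sorted: 'denz'
String 2: 'tyhc' -> sorted: 'chty'
Compare sorted forms: 'denz' != 'chty'
Anagram: No


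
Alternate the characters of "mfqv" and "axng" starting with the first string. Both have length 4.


String 1: 'mfqv'
String 2: 'axng'
Operation: alternate characters
Pairs: 'm'+'a', 'f'+'x', 'q'+'n', 'v'+'g'
Result: mafxqnvg


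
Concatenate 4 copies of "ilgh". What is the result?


Input string: 'ilgh'
Operation: repeat 4 times
Concatenation: 'ilgh' + 'ilgh' + 'ilgh' + 'ilgh'
Result: ilghilghilghilgh


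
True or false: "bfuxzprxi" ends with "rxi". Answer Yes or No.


Input string: 'bfuxzprxi'
Suffix to check: 'rxi'
Last 3 characters of input: 'rxi'
Match: True
Result: Yes


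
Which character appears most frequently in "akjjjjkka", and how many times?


Input: 'akjjjjkka'
Operation: tally each character
Counts: 'a':2, 'j':4, 'k':3
Maximum: 'j' appears 4 times


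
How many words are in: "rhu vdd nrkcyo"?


Input string: 'rhu vdd nrkcyo'
Operation: split by spaces
Words found: 'rhu', 'vdd', 'nrkcyo'
Word count: 3


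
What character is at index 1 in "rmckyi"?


Input string: 'rmckyi'
Operation: get character at index 1
Index mapping: s[0]='r', s[1]='m'
Result: 'm'


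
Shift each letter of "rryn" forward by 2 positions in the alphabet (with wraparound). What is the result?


Input: 'rryn', shift = 2
Operation: for each letter, (position + 2) mod 26
Mapping: 'r'(17+2=19)->'t', 'r'(17+2=19)->'t', 'y'(24+2=26, 26 mod 26=0)->'a', 'n'(13+2=15)->'p'
Result: ttap


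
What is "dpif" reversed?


Input string: 'dpif'
Operation: reverse character order
Original order: 'd' -> 'p' -> 'i' -> 'f'
Reversed order: 'f' -> 'i' -> 'p' -> 'd'
Result: fipd


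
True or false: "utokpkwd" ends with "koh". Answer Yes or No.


Input string: 'utokpkwd'
Suffix to check: 'koh'
Last 3 characters of input: 'kwd'
Match: False
Result: No


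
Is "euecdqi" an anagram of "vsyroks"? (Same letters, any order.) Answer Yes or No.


String 1: 'vsyroks' -> sorted: 'korssvy'
String 2: 'euecdqi' -> sorted: 'cdeeiqu'
Compare sorted forms: 'korssvy' != 'cdeeiqu'
Anagram: No


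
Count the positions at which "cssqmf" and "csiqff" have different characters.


String 1: 'cssqmf'
String 2: 'csiqff'
Compare each position: pos 0: 'c'=='c', pos 1: 's'=='s', pos 2: 's'!='i', pos 3: 'q'=='q', pos 4: 'm'!='f', pos 5: 'f'=='f'
Differing positions: 2
Hamming distance: 2


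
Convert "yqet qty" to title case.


Input string: 'yqet qty'
Operation: capitalize first letter of each word
Word transformations: 'yqet'->'Yqet', 'qty'->'Qty'
Result: Yqet Qty


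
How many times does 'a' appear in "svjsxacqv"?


Input string: 'svjsxacqv'
Target character: 'a'
Scan each position: s[5]='a'
Matches found at indices: 5
Total: 1


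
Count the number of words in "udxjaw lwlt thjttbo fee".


Input string: 'udxjaw lwlt thjttbo fee'
Operation: split by spaces
Words found: 'udxjaw', 'lwlt', 'thjttbo', 'fee'
Word count: 4


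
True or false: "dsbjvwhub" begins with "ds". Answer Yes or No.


Input string: 'dsbjvwhub'
Prefix to check: 'ds'
First 2 characters of input: 'ds'
Match: True
Result: Yes


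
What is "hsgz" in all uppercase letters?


Input string: 'hsgz'
Operation: convert each letter to uppercase
Mapping: 'h'->'H', 's'->'S', 'g'->'G', 'z'->'Z'
Result: HSGZ


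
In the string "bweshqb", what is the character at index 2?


Input string: 'bweshqb'
Operation: get character at index 2
Index mapping: s[0]='b', s[1]='w', s[2]='e'
Result: 'e'


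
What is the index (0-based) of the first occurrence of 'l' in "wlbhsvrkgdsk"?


Input string: 'wlbhsvrkgdsk'
Target: 'l'
Scanning left to right: s[0]='w', s[1]='l'
First match at index: 1


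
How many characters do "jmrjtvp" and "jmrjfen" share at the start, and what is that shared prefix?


String 1: 'jmrjtvp'
String 2: 'jmrjfen'
Compare position by position:
pos 0: 'j' vs 'j' match
pos 1: 'm' vs 'm' match
pos 2: 'r' vs 'r' match
pos 3: 'j' vs 'j' match
pos 4: 't' vs 'f' differ -> stop
Longest common prefix: "jmrj" (length 4)


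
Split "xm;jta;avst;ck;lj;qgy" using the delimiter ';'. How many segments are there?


Input string: 'xm;jta;avst;ck;lj;qgy'
Delimiter: ';'
Split result: 'xm', 'jta', 'avst', 'ck', 'lj', 'qgy'
Number of parts: 6


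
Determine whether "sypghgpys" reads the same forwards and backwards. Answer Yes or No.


Input string: 'sypghgpys'
Reversed: 'sypghgpys'
Compare pairs: s[0]='s' vs s[8]='s' (match), s[1]='y' vs s[7]='y' (match), s[2]='p' vs s[6]='p' (match), s[3]='g' vs s[5]='g' (match)
Palindrome: Yes


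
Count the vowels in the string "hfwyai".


Input string: 'hfwyai'
Operation: count vowels (a, e, i, o, u)
Scan: s[0]='h', s[1]='f', s[2]='w', s[3]='y', s[4]='a' (vowel), s[5]='i' (vowel)
Vowels found: 2
Result: 2


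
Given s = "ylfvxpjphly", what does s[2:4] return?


Input string: 'ylfvxpjphly'
Operation: slice [2:4]
Extract characters: s[2]='f', s[3]='v'
Result: fv


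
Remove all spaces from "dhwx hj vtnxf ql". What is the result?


Input string: 'dhwx hj vtnxf ql'
Operation: remove all spaces
Words: 'dhwx', 'hj', 'vtnxf', 'ql'
Join without spaces: dhwxhjvtnxfql


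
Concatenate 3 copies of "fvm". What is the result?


Input string: 'fvm'
Operation: repeat 3 times
Concatenation: 'fvm' + 'fvm' + 'fvm'
Result: fvmfvmfvm


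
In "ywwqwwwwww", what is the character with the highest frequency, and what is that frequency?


Input: 'ywwqwwwwww'
Operation: tally each character
Counts: 'q':1, 'w':8, 'y':1
Maximum: 'w' appears 8 times


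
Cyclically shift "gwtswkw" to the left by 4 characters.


Input: 'gwtswkw', shift = 4
Operation: split at index 4 and swap parts
Front part s[0:4] = 'gwts'
Back part s[4:] = 'wkw'
Rotated = back + front = 'wkw' + 'gwts'
Result: wkwgwts


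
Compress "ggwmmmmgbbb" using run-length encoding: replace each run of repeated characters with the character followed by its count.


Input: 'ggwmmmmgbbb'
Operation: identify consecutive runs
Runs: 'gg' -> g2, 'w' -> w1, 'mmmm' -> m4, 'g' -> g1, 'bbb' -> b3
Encoded: g2w1m4g1b3


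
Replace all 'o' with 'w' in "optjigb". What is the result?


Input string: 'optjigb'
Operation: replace 'o' with 'w'
Positions of 'o': 0
After replacement: wptjigb


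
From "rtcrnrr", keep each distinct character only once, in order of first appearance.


Input: 'rtcrnrr'
Operation: keep first occurrence of each character
Scan: s[0]='r' new -> keep; s[1]='t' new -> keep; s[2]='c' new -> keep; s[3]='r' seen -> skip; s[4]='n' new -> keep; s[5]='r' seen -> skip; s[6]='r' seen -> skip
Result: rtcn


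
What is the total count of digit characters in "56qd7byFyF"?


Input string: '56qd7byFyF'
Operation: count digit characters (0-9)
Scan: '5'(digit), '6'(digit), 'q', 'd', '7'(digit), 'b', 'y', 'F', 'y', 'F'
Digits found: 3
Result: 3


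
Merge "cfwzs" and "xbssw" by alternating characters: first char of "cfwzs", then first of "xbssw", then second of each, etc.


String 1: 'cfwzs'
String 2: 'xbssw'
Operation: alternate characters
Pairs: 'c'+'x', 'f'+'b', 'w'+'s', 'z'+'s', 's'+'w'
Result: cxfbwszssw


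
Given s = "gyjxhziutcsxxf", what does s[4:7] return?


Input string: 'gyjxhziutcsxxf'
Operation: slice [4:7]
Extract characters: s[4]='h', s[5]='z', s[6]='i'
Result: hzi


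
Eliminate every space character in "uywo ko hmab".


Input string: 'uywo ko hmab'
Operation: remove all spaces
Words: 'uywo', 'ko', 'hmab'
Join without spaces: uywokohmab


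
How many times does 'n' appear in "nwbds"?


Input string: 'nwbds'
Target character: 'n'
Scan each position: s[0]='n'
Matches found at indices: 0
Total: 1


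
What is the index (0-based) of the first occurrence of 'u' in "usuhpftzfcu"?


Input string: 'usuhpftzfcu'
Target: 'u'
Scanning left to right: s[0]='u'
First match at index: 0


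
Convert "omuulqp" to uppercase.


Input string: 'omuulqp'
Operation: convert each letter to uppercase
Mapping: 'o'->'O', 'm'->'M', 'u'->'U', 'u'->'U', 'l'->'L', 'q'->'Q', 'p'->'P'
Result: OMUULQP


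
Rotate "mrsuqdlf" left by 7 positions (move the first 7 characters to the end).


Input: 'mrsuqdlf', shift = 7
Operation: split at index 7 and swap parts
Front part s[0:7] = 'mrsuqdl'
Back part s[7:] = 'f'
Rotated = back + front = 'f' + 'mrsuqdl'
Result: fmrsuqdl


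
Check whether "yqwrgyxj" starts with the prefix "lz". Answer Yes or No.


Input string: 'yqwrgyxj'
Prefix to check: 'lz'
First 2 characters of input: 'yq'
Match: False
Result: No


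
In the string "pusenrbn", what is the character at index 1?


Input string: 'pusenrbn'
Operation: get character at index 1
Index mapping: s[0]='p', s[1]='u'
Result: 'u'


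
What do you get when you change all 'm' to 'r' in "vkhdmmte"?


Input string: 'vkhdmmte'
Operation: replace 'm' with 'r'
Positions of 'm': 4, 5
After replacement: vkhdrrte


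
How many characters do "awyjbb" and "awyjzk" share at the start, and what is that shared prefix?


String 1: 'awyjbb'
String 2: 'awyjzk'
Compare position by position:
pos 0: 'a' vs 'a' match
pos 1: 'w' vs 'w' match
pos 2: 'y' vs 'y' match
pos 3: 'j' vs 'j' match
pos 4: 'b' vs 'z' differ -> stop
Longest common prefix: "awyj" (length 4)


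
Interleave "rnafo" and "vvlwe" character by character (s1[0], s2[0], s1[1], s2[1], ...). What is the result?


String 1: 'rnafo'
String 2: 'vvlwe'
Operation: alternate characters
Pairs: 'r'+'v', 'n'+'v', 'a'+'l', 'f'+'w', 'o'+'e'
Result: rvnvalfwoe


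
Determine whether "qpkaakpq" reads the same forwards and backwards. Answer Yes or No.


Input string: 'qpkaakpq'
Reversed: 'qpkaakpq'
Compare pairs: s[0]='q' vs s[7]='q' (match), s[1]='p' vs s[6]='p' (match), s[2]='k' vs s[5]='k' (match), s[3]='a' vs s[4]='a' (match)
Palindrome: Yes


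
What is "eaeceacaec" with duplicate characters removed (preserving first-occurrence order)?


Input: 'eaeceacaec'
Operation: keep first occurrence of each character
Scan: s[0]='e' new -> keep; s[1]='a' new -> keep; s[2]='e' seen -> skip; s[3]='c' new -> keep; s[4]='e' seen -> skip; s[5]='a' seen -> skip; s[6]='c' seen -> skip; s[7]='a' seen -> skip; s[8]='e' seen -> skip; s[9]='c' seen -> skip
Result: eac


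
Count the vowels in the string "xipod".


Input string: 'xipod'
Operation: count vowels (a, e, i, o, u)
Scan: s[0]='x', s[1]='i' (vowel), s[2]='p', s[3]='o' (vowel), s[4]='d'
Vowels found: 2
Result: 2


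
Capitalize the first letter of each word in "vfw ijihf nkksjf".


Input string: 'vfw ijihf nkksjf'
Operation: capitalize first letter of each word
Word transformations: 'vfw'->'Vfw', 'ijihf'->'Ijihf', 'nkksjf'->'Nkksjf'
Result: Vfw Ijihf Nkksjf


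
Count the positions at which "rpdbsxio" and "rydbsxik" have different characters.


String 1: 'rpdbsxio'
String 2: 'rydbsxik'
Compare each position: pos 0: 'r'=='r', pos 1: 'p'!='y', pos 2: 'd'=='d', pos 3: 'b'=='b', pos 4: 's'=='s', pos 5: 'x'=='x', pos 6: 'i'=='i', pos 7: 'o'!='k'
Differing positions: 2
Hamming distance: 2


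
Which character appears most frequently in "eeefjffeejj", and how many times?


Input: 'eeefjffeejj'
Operation: tally each character
Counts: 'e':5, 'f':3, 'j':3
Maximum: 'e' appears 5 times


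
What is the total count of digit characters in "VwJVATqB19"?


Input string: 'VwJVATqB19'
Operation: count digit characters (0-9)
Scan: 'V', 'w', 'J', 'V', 'A', 'T', 'q', 'B', '1'(digit), '9'(digit)
Digits found: 2
Result: 2


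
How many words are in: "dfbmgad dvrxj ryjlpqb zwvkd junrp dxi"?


Input string: 'dfbmgad dvrxj ryjlpqb zwvkd junrp dxi'
Operation: split by spaces
Words found: 'dfbmgad', 'dvrxj', 'ryjlpqb', 'zwvkd', 'junrp', 'dxi'
Word count: 6


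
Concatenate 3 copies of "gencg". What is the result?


Input string: 'gencg'
Operation: repeat 3 times
Concatenation: 'gencg' + 'gencg' + 'gencg'
Result: gencggencggencg


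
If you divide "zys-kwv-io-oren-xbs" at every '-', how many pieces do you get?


Input string: 'zys-kwv-io-oren-xbs'
Delimiter: '-'
Split result: 'zys', 'kwv', 'io', 'oren', 'xbs'
Number of parts: 5


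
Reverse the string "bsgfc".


Input string: 'bsgfc'
Operation: reverse character order
Original order: 'b' -> 's' -> 'g' -> 'f' -> 'c'
Reversed order: 'c' -> 'f' -> 'g' -> 's' -> 'b'
Result: cfgsb


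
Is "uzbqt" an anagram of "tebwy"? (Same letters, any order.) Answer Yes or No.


String 1: 'tebwy' -> sorted: 'betwy'
String 2: 'uzbqt' -> sorted: 'bqtuz'
Compare sorted forms: 'betwy' != 'bqtuz'
Anagram: No


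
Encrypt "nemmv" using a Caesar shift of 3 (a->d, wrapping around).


Input: 'nemmv', shift = 3
Operation: for each letter, (position + 3) mod 26
Mapping: 'n'(13+3=16)->'q', 'e'(4+3=7)->'h', 'm'(12+3=15)->'p', 'm'(12+3=15)->'p', 'v'(21+3=24)->'y'
Result: qhppy


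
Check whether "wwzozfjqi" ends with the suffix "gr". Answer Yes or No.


Input string: 'wwzozfjqi'
Suffix to check: 'gr'
Last 2 characters of input: 'qi'
Match: False
Result: No


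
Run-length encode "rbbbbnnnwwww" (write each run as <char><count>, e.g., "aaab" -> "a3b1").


Input: 'rbbbbnnnwwww'
Operation: identify consecutive runs
Runs: 'r' -> r1, 'bbbb' -> b4, 'nnn' -> n3, 'wwww' -> w4
Encoded: r1b4n3w4


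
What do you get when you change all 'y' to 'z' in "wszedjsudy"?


Input string: 'wszedjsudy'
Operation: replace 'y' with 'z'
Positions of 'y': 9
After replacement: wszedjsudz


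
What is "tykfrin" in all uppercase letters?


Input string: 'tykfrin'
Operation: convert each letter to uppercase
Mapping: 't'->'T', 'y'->'Y', 'k'->'K', 'f'->'F', 'r'->'R', 'i'->'I', 'n'->'N'
Result: TYKFRIN


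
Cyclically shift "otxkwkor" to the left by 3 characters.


Input: 'otxkwkor', shift = 3
Operation: split at index 3 and swap parts
Front part s[0:3] = 'otx'
Back part s[3:] = 'kwkor'
Rotated = back + front = 'kwkor' + 'otx'
Result: kwkorotx


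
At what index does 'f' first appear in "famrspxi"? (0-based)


Input string: 'famrspxi'
Target: 'f'
Scanning left to right: s[0]='f'
First match at index: 0


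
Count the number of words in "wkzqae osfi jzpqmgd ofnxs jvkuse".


Input string: 'wkzqae osfi jzpqmgd ofnxs jvkuse'
Operation: split by spaces
Words found: 'wkzqae', 'osfi', 'jzpqmgd', 'ofnxs', 'jvkuse'
Word count: 5


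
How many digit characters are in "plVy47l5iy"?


Input string: 'plVy47l5iy'
Operation: count digit characters (0-9)
Scan: 'p', 'l', 'V', 'y', '4'(digit), '7'(digit), 'l', '5'(digit), 'i', 'y'
Digits found: 3
Result: 3


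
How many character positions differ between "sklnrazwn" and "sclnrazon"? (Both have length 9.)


String 1: 'sklnrazwn'
String 2: 'sclnrazon'
Compare each position: pos 0: 's'=='s', pos 1: 'k'!='c', pos 2: 'l'=='l', pos 3: 'n'=='n', pos 4: 'r'=='r', pos 5: 'a'=='a', pos 6: 'z'=='z', pos 7: 'w'!='o', pos 8: 'n'=='n'
Differing positions: 2
Hamming distance: 2


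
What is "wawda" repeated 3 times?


Input string: 'wawda'
Operation: repeat 3 times
Concatenation: 'wawda' + 'wawda' + 'wawda'
Result: wawdawawdawawda


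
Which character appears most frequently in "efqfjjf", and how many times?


Input: 'efqfjjf'
Operation: tally each character
Counts: 'e':1, 'f':3, 'j':2, 'q':1
Maximum: 'f' appears 3 times


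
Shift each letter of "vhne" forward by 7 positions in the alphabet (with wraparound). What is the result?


Input: 'vhne', shift = 7
Operation: for each letter, (position + 7) mod 26
Mapping: 'v'(21+7=28, 28 mod 26=2)->'c', 'h'(7+7=14)->'o', 'n'(13+7=20)->'u', 'e'(4+7=11)->'l'
Result: coul


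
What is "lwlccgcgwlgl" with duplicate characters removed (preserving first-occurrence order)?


Input: 'lwlccgcgwlgl'
Operation: keep first occurrence of each character
Scan: s[0]='l' new -> keep; s[1]='w' new -> keep; s[2]='l' seen -> skip; s[3]='c' new -> keep; s[4]='c' seen -> skip; s[5]='g' new -> keep; s[6]='c' seen -> skip; s[7]='g' seen -> skip; s[8]='w' seen -> skip; s[9]='l' seen -> skip; s[10]='g' seen -> skip; s[11]='l' seen -> skip
Result: lwcg


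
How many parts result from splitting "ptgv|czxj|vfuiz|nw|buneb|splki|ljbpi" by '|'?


Input string: 'ptgv|czxj|vfuiz|nw|buneb|splki|ljbpi'
Delimiter: '|'
Split result: 'ptgv', 'czxj', 'vfuiz', 'nw', 'buneb', 'splki', 'ljbpi'
Number of parts: 7


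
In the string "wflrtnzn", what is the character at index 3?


Input string: 'wflrtnzn'
Operation: get character at index 3
Index mapping: s[0]='w', s[1]='f', s[2]='l', s[3]='r'
Result: 'r'


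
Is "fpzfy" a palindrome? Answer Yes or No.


Input string: 'fpzfy'
Reversed: 'yfzpf'
Compare pairs: s[0]='f' vs s[4]='y' (mismatch), s[1]='p' vs s[3]='f' (mismatch)
Palindrome: No


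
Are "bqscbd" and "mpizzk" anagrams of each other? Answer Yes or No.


String 1: 'bqscbd' -> sorted: 'bbcdqs'
String 2: 'mpizzk' -> sorted: 'ikmpzz'
Compare sorted forms: 'bbcdqs' != 'ikmpzz'
Anagram: No


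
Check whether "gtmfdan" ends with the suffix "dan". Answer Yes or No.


Input string: 'gtmfdan'
Suffix to check: 'dan'
Last 3 characters of input: 'dan'
Match: True
Result: Yes


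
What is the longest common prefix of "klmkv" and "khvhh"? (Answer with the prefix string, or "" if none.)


String 1: 'klmkv'
String 2: 'khvhh'
Compare position by position:
pos 0: 'k' vs 'k' match
pos 1: 'l' vs 'h' differ -> stop
Longest common prefix: "k" (length 1)


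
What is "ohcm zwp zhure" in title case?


Input string: 'ohcm zwp zhure'
Operation: capitalize first letter of each word
Word transformations: 'ohcm'->'Ohcm', 'zwp'->'Zwp', 'zhure'->'Zhure'
Result: Ohcm Zwp Zhure


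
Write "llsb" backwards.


Input string: 'llsb'
Operation: reverse character order
Original order: 'l' -> 'l' -> 's' -> 'b'
Reversed order: 'b' -> 's' -> 'l' -> 'l'
Result: bsll


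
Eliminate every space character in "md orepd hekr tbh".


Input string: 'md orepd hekr tbh'
Operation: remove all spaces
Words: 'md', 'orepd', 'hekr', 'tbh'
Join without spaces: mdorepdhekrtbh


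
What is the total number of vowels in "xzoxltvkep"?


Input string: 'xzoxltvkep'
Operation: count vowels (a, e, i, o, u)
Scan: s[0]='x', s[1]='z', s[2]='o' (vowel), s[3]='x', s[4]='l', s[5]='t', s[6]='v', s[7]='k', s[8]='e' (vowel), s[9]='p'
Vowels found: 2
Result: 2


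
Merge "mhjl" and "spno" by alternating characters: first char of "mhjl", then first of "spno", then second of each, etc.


String 1: 'mhjl'
String 2: 'spno'
Operation: alternate characters
Pairs: 'm'+'s', 'h'+'p', 'j'+'n', 'l'+'o'
Result: mshpjnlo


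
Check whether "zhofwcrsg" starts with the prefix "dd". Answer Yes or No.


Input string: 'zhofwcrsg'
Prefix to check: 'dd'
First 2 characters of input: 'zh'
Match: False
Result: No


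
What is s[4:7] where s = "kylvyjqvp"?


Input string: 'kylvyjqvp'
Operation: slice [4:7]
Extract characters: s[4]='y', s[5]='j', s[6]='q'
Result: yjq


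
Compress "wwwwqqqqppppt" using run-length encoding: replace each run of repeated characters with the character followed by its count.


Input: 'wwwwqqqqppppt'
Operation: identify consecutive runs
Runs: 'wwww' -> w4, 'qqqq' -> q4, 'pppp' -> p4, 't' -> t1
Encoded: w4q4p4t1


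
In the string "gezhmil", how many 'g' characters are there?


Input string: 'gezhmil'
Target character: 'g'
Scan each position: s[0]='g'
Matches found at indices: 0
Total: 1


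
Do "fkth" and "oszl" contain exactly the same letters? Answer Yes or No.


String 1: 'fkth' -> sorted: 'fhkt'
String 2: 'oszl' -> sorted: 'losz'
Compare sorted forms: 'fhkt' != 'losz'
Anagram: No


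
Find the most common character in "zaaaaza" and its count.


Input: 'zaaaaza'
Operation: tally each character
Counts: 'a':5, 'z':2
Maximum: 'a' appears 5 times


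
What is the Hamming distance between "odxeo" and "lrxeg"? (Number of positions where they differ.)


String 1: 'odxeo'
String 2: 'lrxeg'
Compare each position: pos 0: 'o'!='l', pos 1: 'd'!='r', pos 2: 'x'=='x', pos 3: 'e'=='e', pos 4: 'o'!='g'
Differing positions: 3
Hamming distance: 3


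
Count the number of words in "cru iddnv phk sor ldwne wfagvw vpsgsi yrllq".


Input string: 'cru iddnv phk sor ldwne wfagvw vpsgsi yrllq'
Operation: split by spaces
Words found: 'cru', 'iddnv', 'phk', 'sor', 'ldwne', 'wfagvw', 'vpsgsi', 'yrllq'
Word count: 8


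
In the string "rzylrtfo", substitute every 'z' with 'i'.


Input string: 'rzylrtfo'
Operation: replace 'z' with 'i'
Positions of 'z': 1
After replacement: riylrtfo


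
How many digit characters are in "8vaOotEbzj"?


Input string: '8vaOotEbzj'
Operation: count digit characters (0-9)
Scan: '8'(digit), 'v', 'a', 'O', 'o', 't', 'E', 'b', 'z', 'j'
Digits found: 1
Result: 1


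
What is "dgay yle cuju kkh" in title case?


Input string: 'dgay yle cuju kkh'
Operation: capitalize first letter of each word
Word transformations: 'dgay'->'Dgay', 'yle'->'Yle', 'cuju'->'Cuju', 'kkh'->'Kkh'
Result: Dgay Yle Cuju Kkh


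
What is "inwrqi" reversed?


Input string: 'inwrqi'
Operation: reverse character order
Original order: 'i' -> 'n' -> 'w' -> 'r' -> 'q' -> 'i'
Reversed order: 'i' -> 'q' -> 'r' -> 'w' -> 'n' -> 'i'
Result: iqrwni


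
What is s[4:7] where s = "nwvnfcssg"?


Input string: 'nwvnfcssg'
Operation: slice [4:7]
Extract characters: s[4]='f', s[5]='c', s[6]='s'
Result: fcs


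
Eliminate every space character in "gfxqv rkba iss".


Input string: 'gfxqv rkba iss'
Operation: remove all spaces
Words: 'gfxqv', 'rkba', 'iss'
Join without spaces: gfxqvrkbaiss


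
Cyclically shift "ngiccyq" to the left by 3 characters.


Input: 'ngiccyq', shift = 3
Operation: split at index 3 and swap parts
Front part s[0:3] = 'ngi'
Back part s[3:] = 'ccyq'
Rotated = back + front = 'ccyq' + 'ngi'
Result: ccyqngi


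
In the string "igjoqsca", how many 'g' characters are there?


Input string: 'igjoqsca'
Target character: 'g'
Scan each position: s[1]='g'
Matches found at indices: 1
Total: 1


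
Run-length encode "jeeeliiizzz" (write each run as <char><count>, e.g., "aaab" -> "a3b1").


Input: 'jeeeliiizzz'
Operation: identify consecutive runs
Runs: 'j' -> j1, 'eee' -> e3, 'l' -> l1, 'iii' -> i3, 'zzz' -> z3
Encoded: j1e3l1i3z3


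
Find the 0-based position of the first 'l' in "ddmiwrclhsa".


Input string: 'ddmiwrclhsa'
Target: 'l'
Scanning left to right: s[0]='d', s[1]='d', s[2]='m', s[3]='i', s[4]='w', s[5]='r', s[6]='c', s[7]='l'
First match at index: 7


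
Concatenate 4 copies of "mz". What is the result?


Input string: 'mz'
Operation: repeat 4 times
Concatenation: 'mz' + 'mz' + 'mz' + 'mz'
Result: mzmzmzmz


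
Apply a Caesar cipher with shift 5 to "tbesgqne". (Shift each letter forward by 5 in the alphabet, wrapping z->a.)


Input: 'tbesgqne', shift = 5
Operation: for each letter, (position + 5) mod 26
Mapping: 't'(19+5=24)->'y', 'b'(1+5=6)->'g', 'e'(4+5=9)->'j', 's'(18+5=23)->'x', 'g'(6+5=11)->'l', 'q'(16+5=21)->'v', 'n'(13+5=18)->'s', 'e'(4+5=9)->'j'
Result: ygjxlvsj


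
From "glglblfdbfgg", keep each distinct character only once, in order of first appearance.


Input: 'glglblfdbfgg'
Operation: keep first occurrence of each character
Scan: s[0]='g' new -> keep; s[1]='l' new -> keep; s[2]='g' seen -> skip; s[3]='l' seen -> skip; s[4]='b' new -> keep; s[5]='l' seen -> skip; s[6]='f' new -> keep; s[7]='d' new -> keep; s[8]='b' seen -> skip; s[9]='f' seen -> skip; s[10]='g' seen -> skip; s[11]='g' seen -> skip
Result: glbfd


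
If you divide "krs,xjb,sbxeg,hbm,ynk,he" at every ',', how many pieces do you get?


Input string: 'krs,xjb,sbxeg,hbm,ynk,he'
Delimiter: ','
Split result: 'krs', 'xjb', 'sbxeg', 'hbm', 'ynk', 'he'
Number of parts: 6


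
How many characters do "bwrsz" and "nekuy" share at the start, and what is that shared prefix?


String 1: 'bwrsz'
String 2: 'nekuy'
Compare position by position:
pos 0: 'b' vs 'n' differ -> stop
Longest common prefix: "" (length 0)


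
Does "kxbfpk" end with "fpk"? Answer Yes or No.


Input string: 'kxbfpk'
Suffix to check: 'fpk'
Last 3 characters of input: 'fpk'
Match: True
Result: Yes


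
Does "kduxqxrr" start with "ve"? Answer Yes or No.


Input string: 'kduxqxrr'
Prefix to check: 've'
First 2 characters of input: 'kd'
Match: False
Result: No


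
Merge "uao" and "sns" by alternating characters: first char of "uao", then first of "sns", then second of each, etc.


String 1: 'uao'
String 2: 'sns'
Operation: alternate characters
Pairs: 'u'+'s', 'a'+'n', 'o'+'s'
Result: usanos


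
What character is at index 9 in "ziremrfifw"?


Input string: 'ziremrfifw'
Operation: get character at index 9
Index mapping: s[0]='z', s[1]='i', s[2]='r', s[3]='e', s[4]='m', s[5]='r', s[6]='f', s[7]='i', s[8]='f', s[9]='w'
Result: 'w'


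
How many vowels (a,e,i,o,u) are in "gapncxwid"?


Input string: 'gapncxwid'
Operation: count vowels (a, e, i, o, u)
Scan: s[0]='g', s[1]='a' (vowel), s[2]='p', s[3]='n', s[4]='c', s[5]='x', s[6]='w', s[7]='i' (vowel), s[8]='d'
Vowels found: 2
Result: 2


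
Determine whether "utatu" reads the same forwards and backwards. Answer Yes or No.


Input string: 'utatu'
Reversed: 'utatu'
Compare pairs: s[0]='u' vs s[4]='u' (match), s[1]='t' vs s[3]='t' (match)
Palindrome: Yes


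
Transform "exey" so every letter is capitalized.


Input string: 'exey'
Operation: convert each letter to uppercase
Mapping: 'e'->'E', 'x'->'X', 'e'->'E', 'y'->'Y'
Result: EXEY


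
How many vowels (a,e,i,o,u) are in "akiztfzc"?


Input string: 'akiztfzc'
Operation: count vowels (a, e, i, o, u)
Scan: s[0]='a' (vowel), s[1]='k', s[2]='i' (vowel), s[3]='z', s[4]='t', s[5]='f', s[6]='z', s[7]='c'
Vowels found: 2
Result: 2


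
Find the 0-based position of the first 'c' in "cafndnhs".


Input string: 'cafndnhs'
Target: 'c'
Scanning left to right: s[0]='c'
First match at index: 0


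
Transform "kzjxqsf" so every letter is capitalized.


Input string: 'kzjxqsf'
Operation: convert each letter to uppercase
Mapping: 'k'->'K', 'z'->'Z', 'j'->'J', 'x'->'X', 'q'->'Q', 's'->'S', 'f'->'F'
Result: KZJXQSF


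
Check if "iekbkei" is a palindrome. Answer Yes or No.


Input string: 'iekbkei'
Reversed: 'iekbkei'
Compare pairs: s[0]='i' vs s[6]='i' (match), s[1]='e' vs s[5]='e' (match), s[2]='k' vs s[4]='k' (match)
Palindrome: Yes


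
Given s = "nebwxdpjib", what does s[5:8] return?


Input string: 'nebwxdpjib'
Operation: slice [5:8]
Extract characters: s[5]='d', s[6]='p', s[7]='j'
Result: dpj


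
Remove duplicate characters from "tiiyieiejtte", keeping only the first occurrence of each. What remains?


Input: 'tiiyieiejtte'
Operation: keep first occurrence of each character
Scan: s[0]='t' new -> keep; s[1]='i' new -> keep; s[2]='i' seen -> skip; s[3]='y' new -> keep; s[4]='i' seen -> skip; s[5]='e' new -> keep; s[6]='i' seen -> skip; s[7]='e' seen -> skip; s[8]='j' new -> keep; s[9]='t' seen -> skip; s[10]='t' seen -> skip; s[11]='e' seen -> skip
Result: tiyej


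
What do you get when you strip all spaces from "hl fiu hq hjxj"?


Input string: 'hl fiu hq hjxj'
Operation: remove all spaces
Words: 'hl', 'fiu', 'hq', 'hjxj'
Join without spaces: hlfiuhqhjxj


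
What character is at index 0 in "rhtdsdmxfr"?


Input string: 'rhtdsdmxfr'
Operation: get character at index 0
Index mapping: s[0]='r'
Result: 'r'


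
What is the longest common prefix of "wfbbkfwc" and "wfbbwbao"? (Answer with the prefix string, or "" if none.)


String 1: 'wfbbkfwc'
String 2: 'wfbbwbao'
Compare position by position:
pos 0: 'w' vs 'w' match
pos 1: 'f' vs 'f' match
pos 2: 'b' vs 'b' match
pos 3: 'b' vs 'b' match
pos 4: 'k' vs 'w' differ -> stop
Longest common prefix: "wfbb" (length 4)


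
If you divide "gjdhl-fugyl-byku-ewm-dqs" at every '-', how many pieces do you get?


Input string: 'gjdhl-fugyl-byku-ewm-dqs'
Delimiter: '-'
Split result: 'gjdhl', 'fugyl', 'byku', 'ewm', 'dqs'
Number of parts: 5


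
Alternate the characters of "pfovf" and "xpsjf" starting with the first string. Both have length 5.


String 1: 'pfovf'
String 2: 'xpsjf'
Operation: alternate characters
Pairs: 'p'+'x', 'f'+'p', 'o'+'s', 'v'+'j', 'f'+'f'
Result: pxfposvjff


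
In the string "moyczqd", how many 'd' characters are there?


Input string: 'moyczqd'
Target character: 'd'
Scan each position: s[6]='d'
Matches found at indices: 6
Total: 1


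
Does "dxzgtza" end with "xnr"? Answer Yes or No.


Input string: 'dxzgtza'
Suffix to check: 'xnr'
Last 3 characters of input: 'tza'
Match: False
Result: No


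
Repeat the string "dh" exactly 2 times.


Input string: 'dh'
Operation: repeat 2 times
Concatenation: 'dh' + 'dh'
Result: dhdh


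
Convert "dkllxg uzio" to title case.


Input string: 'dkllxg uzio'
Operation: capitalize first letter of each word
Word transformations: 'dkllxg'->'Dkllxg', 'uzio'->'Uzio'
Result: Dkllxg Uzio


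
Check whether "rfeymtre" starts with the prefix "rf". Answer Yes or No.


Input string: 'rfeymtre'
Prefix to check: 'rf'
First 2 characters of input: 'rf'
Match: True
Result: Yes


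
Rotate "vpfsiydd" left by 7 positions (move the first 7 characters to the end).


Input: 'vpfsiydd', shift = 7
Operation: split at index 7 and swap parts
Front part s[0:7] = 'vpfsiyd'
Back part s[7:] = 'd'
Rotated = back + front = 'd' + 'vpfsiyd'
Result: dvpfsiyd


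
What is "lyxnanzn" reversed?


Input string: 'lyxnanzn'
Operation: reverse character order
Original order: 'l' -> 'y' -> 'x' -> 'n' -> 'a' -> 'n' -> 'z' -> 'n'
Reversed order: 'n' -> 'z' -> 'n' -> 'a' -> 'n' -> 'x' -> 'y' -> 'l'
Result: nznanxyl


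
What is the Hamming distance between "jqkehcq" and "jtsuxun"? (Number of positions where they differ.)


String 1: 'jqkehcq'
String 2: 'jtsuxun'
Compare each position: pos 0: 'j'=='j', pos 1: 'q'!='t', pos 2: 'k'!='s', pos 3: 'e'!='u', pos 4: 'h'!='x', pos 5: 'c'!='u', pos 6: 'q'!='n'
Differing positions: 6
Hamming distance: 6


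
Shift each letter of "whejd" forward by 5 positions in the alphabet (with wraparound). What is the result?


Input: 'whejd', shift = 5
Operation: for each letter, (position + 5) mod 26
Mapping: 'w'(22+5=27, 27 mod 26=1)->'b', 'h'(7+5=12)->'m', 'e'(4+5=9)->'j', 'j'(9+5=14)->'o', 'd'(3+5=8)->'i'
Result: bmjoi


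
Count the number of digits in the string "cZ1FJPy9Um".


Input string: 'cZ1FJPy9Um'
Operation: count digit characters (0-9)
Scan: 'c', 'Z', '1'(digit), 'F', 'J', 'P', 'y', '9'(digit), 'U', 'm'
Digits found: 2
Result: 2


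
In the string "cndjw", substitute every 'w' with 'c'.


Input string: 'cndjw'
Operation: replace 'w' with 'c'
Positions of 'w': 4
After replacement: cndjc


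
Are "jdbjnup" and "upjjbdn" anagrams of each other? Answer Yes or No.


String 1: 'jdbjnup' -> sorted: 'bdjjnpu'
String 2: 'upjjbdn' -> sorted: 'bdjjnpu'
Compare sorted forms: 'bdjjnpu' == 'bdjjnpu'
Anagram: Yes


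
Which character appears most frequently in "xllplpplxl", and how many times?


Input: 'xllplpplxl'
Operation: tally each character
Counts: 'l':5, 'p':3, 'x':2
Maximum: 'l' appears 5 times


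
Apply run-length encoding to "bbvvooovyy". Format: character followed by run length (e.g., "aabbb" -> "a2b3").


Input: 'bbvvooovyy'
Operation: identify consecutive runs
Runs: 'bb' -> b2, 'vv' -> v2, 'ooo' -> o3, 'v' -> v1, 'yy' -> y2
Encoded: b2v2o3v1y2


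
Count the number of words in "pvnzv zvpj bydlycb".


Input string: 'pvnzv zvpj bydlycb'
Operation: split by spaces
Words found: 'pvnzv', 'zvpj', 'bydlycb'
Word count: 3


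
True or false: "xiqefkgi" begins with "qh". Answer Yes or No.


Input string: 'xiqefkgi'
Prefix to check: 'qh'
First 2 characters of input: 'xi'
Match: False
Result: No


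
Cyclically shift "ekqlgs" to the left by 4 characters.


Input: 'ekqlgs', shift = 4
Operation: split at index 4 and swap parts
Front part s[0:4] = 'ekql'
Back part s[4:] = 'gs'
Rotated = back + front = 'gs' + 'ekql'
Result: gsekql


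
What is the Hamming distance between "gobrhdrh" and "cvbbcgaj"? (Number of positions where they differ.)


String 1: 'gobrhdrh'
String 2: 'cvbbcgaj'
Compare each position: pos 0: 'g'!='c', pos 1: 'o'!='v', pos 2: 'b'=='b', pos 3: 'r'!='b', pos 4: 'h'!='c', pos 5: 'd'!='g', pos 6: 'r'!='a', pos 7: 'h'!='j'
Differing positions: 7
Hamming distance: 7


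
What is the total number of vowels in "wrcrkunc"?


Input string: 'wrcrkunc'
Operation: count vowels (a, e, i, o, u)
Scan: s[0]='w', s[1]='r', s[2]='c', s[3]='r', s[4]='k', s[5]='u' (vowel), s[6]='n', s[7]='c'
Vowels found: 1
Result: 1


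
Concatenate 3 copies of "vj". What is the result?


Input string: 'vj'
Operation: repeat 3 times
Concatenation: 'vj' + 'vj' + 'vj'
Result: vjvjvj


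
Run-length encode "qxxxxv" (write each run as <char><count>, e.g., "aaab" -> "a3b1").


Input: 'qxxxxv'
Operation: identify consecutive runs
Runs: 'q' -> q1, 'xxxx' -> x4, 'v' -> v1
Encoded: q1x4v1


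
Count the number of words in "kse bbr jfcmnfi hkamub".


Input string: 'kse bbr jfcmnfi hkamub'
Operation: split by spaces
Words found: 'kse', 'bbr', 'jfcmnfi', 'hkamub'
Word count: 4


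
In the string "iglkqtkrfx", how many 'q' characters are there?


Input string: 'iglkqtkrfx'
Target character: 'q'
Scan each position: s[4]='q'
Matches found at indices: 4
Total: 1
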